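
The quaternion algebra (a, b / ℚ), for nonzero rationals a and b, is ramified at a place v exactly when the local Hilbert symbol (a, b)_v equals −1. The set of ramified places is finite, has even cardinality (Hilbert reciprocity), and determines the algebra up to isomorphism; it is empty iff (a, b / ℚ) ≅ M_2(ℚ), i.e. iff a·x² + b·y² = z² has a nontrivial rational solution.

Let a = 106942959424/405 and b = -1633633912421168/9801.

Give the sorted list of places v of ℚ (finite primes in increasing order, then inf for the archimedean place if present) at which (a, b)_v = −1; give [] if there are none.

Mod squares: a ≡ 202745, b ≡ -27347. Check v ∈ {∞, 2, 3, 5, 7, 11, 23, 29, 41, 43}.
v=∞: 202745 > 0 and -27347 < 0  ⇒  (a,b)_∞ = +1.
v=23: a=23^1·(≡3), b=23^1·(≡5) mod 23; (3|23)=+1, (5|23)=-1; (−1)^{1·1·11}·(+1)^1·(-1)^1 = +1.
v=41: a=41^1·(≡31), b=41^1·(≡11) mod 41; (31|41)=+1, (11|41)=-1; (−1)^{1·1·20}·(+1)^1·(-1)^1 = -1.
v=5: a=5^-1·(≡4), b=5^0·(≡2) mod 5; (4|5)=+1, (2|5)=-1; (−1)^{-1·0·2}·(+1)^0·(-1)^-1 = -1.
v=7: a=7^2·(≡2), b=7^4·(≡4) mod 7; (2|7)=+1, (4|7)=+1; (−1)^{2·4·3}·(+1)^4·(+1)^2 = +1.
v=29: a=29^2·(≡1), b=29^3·(≡17) mod 29; (1|29)=+1, (17|29)=-1; (−1)^{2·3·14}·(+1)^3·(-1)^2 = +1.
v=2: v_2(a)=6, v_2(b)=4; units ≡ 1, 5 (mod 8); ε·ε+αω+βω = 0·0+6·1+4·0 ≡ 0  ⇒  (a,b)_2 = +1.
v=3: a=3^-4·(≡2), b=3^-4·(≡1) mod 3; (2|3)=-1, (1|3)=+1; (−1)^{-4·-4·1}·(-1)^-4·(+1)^-4 = +1.
v=43: a=43^1·(≡12), b=43^2·(≡36) mod 43; (12|43)=-1, (36|43)=+1; (−1)^{1·2·21}·(-1)^2·(+1)^1 = +1.
v=11: a=11^0·(≡9), b=11^-2·(≡6) mod 11; (9|11)=+1, (6|11)=-1; (−1)^{0·-2·5}·(+1)^-2·(-1)^0 = +1.
Ram(202745, -27347) = {5, 41}; no ℚ_5-point on the conic.

[5, 41]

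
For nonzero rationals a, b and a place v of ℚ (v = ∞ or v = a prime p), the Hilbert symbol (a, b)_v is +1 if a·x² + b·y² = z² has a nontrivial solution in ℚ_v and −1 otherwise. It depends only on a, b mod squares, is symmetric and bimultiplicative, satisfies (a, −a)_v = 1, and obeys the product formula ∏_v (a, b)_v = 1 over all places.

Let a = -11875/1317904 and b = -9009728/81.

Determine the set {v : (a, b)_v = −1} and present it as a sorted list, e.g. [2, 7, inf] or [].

(a, b) ≡ (-19, -17) mod (ℚ^×)²; places V = {2, 3, 5, 7, 13, 17, 19, 41, ∞}.
(a,b)_7: α=-2, u≡2; β=2, v≡1 (mod 7); (2|7)=+1, (1|7)=+1; sign (−1)^0·+1^2·+1^-2 = +1.
(a,b)_17: α=0, u≡15; β=1, v≡15 (mod 17); (15|17)=+1, (15|17)=+1; sign (−1)^0·+1^1·+1^0 = +1.
(a,b)_41: α=-2, u≡3; β=0, v≡19 (mod 41); (3|41)=-1, (19|41)=-1; sign (−1)^0·-1^0·-1^-2 = +1.
(a,b)_19: α=1, u≡3; β=0, v≡3 (mod 19); (3|19)=-1, (3|19)=-1; sign (−1)^0·-1^0·-1^1 = -1.
(a,b)_∞: sgn(-19)=−, sgn(-17)=−, so -1.
(a,b)_13: α=0, u≡11; β=2, v≡9 (mod 13); (11|13)=-1, (9|13)=+1; sign (−1)^0·-1^2·+1^0 = +1.
(a,b)_5: α=4, u≡4; β=0, v≡2 (mod 5); (4|5)=+1, (2|5)=-1; sign (−1)^0·+1^0·-1^4 = +1.
(a,b)_2: α=-4, β=6; u≡5, v≡7 (mod 8); ε(u)ε(v)=0·1, αω(v)=-4·0, βω(u)=6·1; sum ≡ 0  ⇒  +1.
(a,b)_3: α=0, u≡2; β=-4, v≡1 (mod 3); (2|3)=-1, (1|3)=+1; sign (−1)^0·-1^-4·+1^0 = +1.
Ram(-19, -17) = {19, ∞}; no ℚ_19-point on the conic.

[19, inf]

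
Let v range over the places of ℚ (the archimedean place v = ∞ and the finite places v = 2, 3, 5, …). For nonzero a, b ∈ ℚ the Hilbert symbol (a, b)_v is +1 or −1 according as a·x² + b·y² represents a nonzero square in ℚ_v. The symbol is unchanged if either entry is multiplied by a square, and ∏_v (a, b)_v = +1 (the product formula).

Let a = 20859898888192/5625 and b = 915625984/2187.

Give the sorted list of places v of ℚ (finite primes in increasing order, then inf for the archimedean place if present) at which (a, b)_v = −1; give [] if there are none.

[2, 7, 17, 19]

(a, b) ≡ (133, 9282) mod (ℚ^×)²; places V = {2, 3, 5, 7, 13, 17, 19, ∞}.
(a,b)_∞: sgn(133)=+, sgn(9282)=+, so +1.
(a,b)_2: α=16, β=11; u≡5, v≡1 (mod 8); ε(u)ε(v)=0·0, αω(v)=16·0, βω(u)=11·1; sum ≡ 1  ⇒  -1.
(a,b)_3: α=-2, u≡1; β=-7, v≡1 (mod 3); (1|3)=+1, (1|3)=+1; sign (−1)^0·+1^-7·+1^-2 = +1.
(a,b)_17: α=2, u≡3; β=3, v≡9 (mod 17); (3|17)=-1, (9|17)=+1; sign (−1)^0·-1^3·+1^2 = -1.
(a,b)_7: α=3, u≡5; β=1, v≡6 (mod 7); (5|7)=-1, (6|7)=-1; sign (−1)^1·-1^1·-1^3 = -1.
(a,b)_5: α=-4, u≡3; β=0, v≡2 (mod 5); (3|5)=-1, (2|5)=-1; sign (−1)^0·-1^0·-1^-4 = +1.
(a,b)_13: α=2, u≡4; β=1, v≡1 (mod 13); (4|13)=+1, (1|13)=+1; sign (−1)^0·+1^1·+1^2 = +1.
(a,b)_19: α=1, u≡17; β=0, v≡12 (mod 19); (17|19)=+1, (12|19)=-1; sign (−1)^0·+1^0·-1^1 = -1.
(133, 9282 / ℚ) ramifies at {2, 7, 17, 19}: a division algebra.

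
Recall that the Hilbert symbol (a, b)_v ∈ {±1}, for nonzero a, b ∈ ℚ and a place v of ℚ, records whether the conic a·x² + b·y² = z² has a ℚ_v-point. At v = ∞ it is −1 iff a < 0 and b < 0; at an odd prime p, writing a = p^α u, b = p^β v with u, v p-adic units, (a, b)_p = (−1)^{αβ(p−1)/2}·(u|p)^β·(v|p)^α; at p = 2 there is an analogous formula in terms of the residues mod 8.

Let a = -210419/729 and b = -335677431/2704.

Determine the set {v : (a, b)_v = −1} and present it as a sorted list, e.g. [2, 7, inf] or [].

[47, inf]

(a, b) ≡ (-1739, -111) mod (ℚ^×)²; places V = {2, 3, 11, 13, 37, 47, ∞}.
(a,b)_3: α=-6, u≡1; β=1, v≡2 (mod 3); (1|3)=+1, (2|3)=-1; sign (−1)^0·+1^1·-1^-6 = +1.
(a,b)_37: α=1, u≡36; β=3, v≡11 (mod 37); (36|37)=+1, (11|37)=+1; sign (−1)^0·+1^3·+1^1 = +1.
(a,b)_13: α=0, u≡12; β=-2, v≡5 (mod 13); (12|13)=+1, (5|13)=-1; sign (−1)^0·+1^-2·-1^0 = +1.
(a,b)_2: α=0, β=-4; u≡5, v≡1 (mod 8); ε(u)ε(v)=0·0, αω(v)=0·0, βω(u)=-4·1; sum ≡ 0  ⇒  +1.
(a,b)_∞: sgn(-1739)=−, sgn(-111)=−, so -1.
(a,b)_11: α=2, u≡7; β=0, v≡6 (mod 11); (7|11)=-1, (6|11)=-1; sign (−1)^0·-1^0·-1^2 = +1.
(a,b)_47: α=1, u≡23; β=2, v≡26 (mod 47); (23|47)=-1, (26|47)=-1; sign (−1)^0·-1^2·-1^1 = -1.
|Ram(-1739, -111)| = 2, even; anisotropic at {47, ∞}.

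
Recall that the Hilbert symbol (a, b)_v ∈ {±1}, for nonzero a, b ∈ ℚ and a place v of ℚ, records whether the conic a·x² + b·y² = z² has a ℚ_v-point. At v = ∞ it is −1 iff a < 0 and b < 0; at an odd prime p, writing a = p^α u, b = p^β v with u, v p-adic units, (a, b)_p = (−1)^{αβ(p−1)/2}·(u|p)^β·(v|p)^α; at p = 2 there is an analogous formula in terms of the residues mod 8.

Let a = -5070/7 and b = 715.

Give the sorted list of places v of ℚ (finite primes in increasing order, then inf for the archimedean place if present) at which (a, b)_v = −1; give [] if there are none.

[11, 13]

(a, b) ≡ (-210, 715) mod (ℚ^×)²; places V = {2, 3, 5, 7, 11, 13, ∞}.
(a,b)_∞: sgn(-210)=−, sgn(715)=+, so +1.
(a,b)_2: α=1, β=0; u≡7, v≡3 (mod 8); ε(u)ε(v)=1·1, αω(v)=1·1, βω(u)=0·0; sum ≡ 0  ⇒  +1.
(a,b)_11: α=0, u≡8; β=1, v≡10 (mod 11); (8|11)=-1, (10|11)=-1; sign (−1)^0·-1^1·-1^0 = -1.
(a,b)_3: α=1, u≡2; β=0, v≡1 (mod 3); (2|3)=-1, (1|3)=+1; sign (−1)^0·-1^0·+1^1 = +1.
(a,b)_13: α=2, u≡5; β=1, v≡3 (mod 13); (5|13)=-1, (3|13)=+1; sign (−1)^0·-1^1·+1^2 = -1.
(a,b)_7: α=-1, u≡5; β=0, v≡1 (mod 7); (5|7)=-1, (1|7)=+1; sign (−1)^0·-1^0·+1^-1 = +1.
(a,b)_5: α=1, u≡3; β=1, v≡3 (mod 5); (3|5)=-1, (3|5)=-1; sign (−1)^0·-1^1·-1^1 = +1.
Ram(-210, 715) = {11, 13}; no ℚ_11-point on the conic.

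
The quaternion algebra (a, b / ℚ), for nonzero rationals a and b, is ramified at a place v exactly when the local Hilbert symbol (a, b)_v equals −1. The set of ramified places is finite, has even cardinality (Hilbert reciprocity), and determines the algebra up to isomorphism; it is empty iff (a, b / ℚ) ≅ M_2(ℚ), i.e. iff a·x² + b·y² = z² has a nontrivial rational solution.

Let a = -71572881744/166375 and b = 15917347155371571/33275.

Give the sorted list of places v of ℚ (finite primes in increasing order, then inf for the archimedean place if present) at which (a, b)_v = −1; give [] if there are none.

[3, 7, 11, 13, 19, 29]

Mod squares: a ≡ -40755, b ≡ 2003001. Check v ∈ {∞, 2, 3, 5, 7, 11, 13, 19, 23, 29}.
v=29: a=29^0·(≡15), b=29^1·(≡20) mod 29; (15|29)=-1, (20|29)=+1; (−1)^{0·1·14}·(-1)^1·(+1)^0 = -1.
v=11: a=11^-3·(≡8), b=11^-3·(≡10) mod 11; (8|11)=-1, (10|11)=-1; (−1)^{-3·-3·5}·(-1)^-3·(-1)^-3 = -1.
v=7: a=7^2·(≡5), b=7^3·(≡2) mod 7; (5|7)=-1, (2|7)=+1; (−1)^{2·3·3}·(-1)^3·(+1)^2 = -1.
v=23: a=23^0·(≡12), b=23^1·(≡16) mod 23; (12|23)=+1, (16|23)=+1; (−1)^{0·1·11}·(+1)^1·(+1)^0 = +1.
v=13: a=13^3·(≡6), b=13^3·(≡1) mod 13; (6|13)=-1, (1|13)=+1; (−1)^{3·3·6}·(-1)^3·(+1)^3 = -1.
v=5: a=5^-3·(≡1), b=5^-2·(≡1) mod 5; (1|5)=+1, (1|5)=+1; (−1)^{-3·-2·2}·(+1)^-2·(+1)^-3 = +1.
v=∞: -40755 < 0 and 2003001 > 0  ⇒  (a,b)_∞ = +1.
v=2: v_2(a)=4, v_2(b)=0; units ≡ 5, 1 (mod 8); ε·ε+αω+βω = 0·0+4·0+0·1 ≡ 0  ⇒  (a,b)_2 = +1.
v=19: a=19^1·(≡15), b=19^4·(≡3) mod 19; (15|19)=-1, (3|19)=-1; (−1)^{1·4·9}·(-1)^4·(-1)^1 = -1.
v=3: a=3^7·(≡2), b=3^5·(≡2) mod 3; (2|3)=-1, (2|3)=-1; (−1)^{7·5·1}·(-1)^5·(-1)^7 = -1.
|Ram(-40755, 2003001)| = 6, even; anisotropic at {3, 7, 11, 13, 19, 29}.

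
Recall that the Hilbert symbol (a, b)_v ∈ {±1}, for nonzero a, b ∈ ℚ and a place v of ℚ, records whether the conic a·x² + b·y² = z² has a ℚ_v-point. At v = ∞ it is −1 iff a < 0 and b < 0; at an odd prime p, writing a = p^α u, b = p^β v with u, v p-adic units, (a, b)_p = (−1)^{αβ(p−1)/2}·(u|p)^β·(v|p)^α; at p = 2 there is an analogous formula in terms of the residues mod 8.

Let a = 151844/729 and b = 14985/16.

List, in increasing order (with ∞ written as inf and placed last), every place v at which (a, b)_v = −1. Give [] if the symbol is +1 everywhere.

(a, b) ≡ (37961, 185) mod (ℚ^×)²; places V = {2, 3, 5, 7, 11, 17, 29, 37, ∞}.
(a,b)_17: α=1, u≡5; β=0, v≡9 (mod 17); (5|17)=-1, (9|17)=+1; sign (−1)^0·-1^0·+1^1 = +1.
(a,b)_7: α=1, u≡6; β=0, v≡6 (mod 7); (6|7)=-1, (6|7)=-1; sign (−1)^0·-1^0·-1^1 = -1.
(a,b)_37: α=0, u≡34; β=1, v≡23 (mod 37); (34|37)=+1, (23|37)=-1; sign (−1)^0·+1^1·-1^0 = +1.
(a,b)_11: α=1, u≡7; β=0, v≡5 (mod 11); (7|11)=-1, (5|11)=+1; sign (−1)^0·-1^0·+1^1 = +1.
(a,b)_3: α=-6, u≡2; β=4, v≡2 (mod 3); (2|3)=-1, (2|3)=-1; sign (−1)^0·-1^4·-1^-6 = +1.
(a,b)_∞: sgn(37961)=+, sgn(185)=+, so +1.
(a,b)_29: α=1, u≡4; β=0, v≡14 (mod 29); (4|29)=+1, (14|29)=-1; sign (−1)^0·+1^0·-1^1 = -1.
(a,b)_2: α=2, β=-4; u≡1, v≡1 (mod 8); ε(u)ε(v)=0·0, αω(v)=2·0, βω(u)=-4·0; sum ≡ 0  ⇒  +1.
(a,b)_5: α=0, u≡1; β=1, v≡2 (mod 5); (1|5)=+1, (2|5)=-1; sign (−1)^0·+1^1·-1^0 = +1.
Ram(37961, 185) = {7, 29}; no ℚ_7-point on the conic.

[7, 29]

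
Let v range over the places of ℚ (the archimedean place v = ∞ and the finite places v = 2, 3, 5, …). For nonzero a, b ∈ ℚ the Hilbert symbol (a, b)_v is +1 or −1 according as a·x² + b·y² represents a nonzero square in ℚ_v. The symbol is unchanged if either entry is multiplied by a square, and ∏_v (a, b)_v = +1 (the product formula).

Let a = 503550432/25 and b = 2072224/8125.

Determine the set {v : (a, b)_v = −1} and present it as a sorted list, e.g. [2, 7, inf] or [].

Mod squares: a ≡ 462, b ≡ 2002. Check v ∈ {∞, 2, 3, 5, 7, 11, 13, 29}.
v=11: a=11^1·(≡3), b=11^1·(≡6) mod 11; (3|11)=+1, (6|11)=-1; (−1)^{1·1·5}·(+1)^1·(-1)^1 = +1.
v=13: a=13^0·(≡5), b=13^-1·(≡11) mod 13; (5|13)=-1, (11|13)=-1; (−1)^{0·-1·6}·(-1)^-1·(-1)^0 = -1.
v=3: a=3^5·(≡1), b=3^0·(≡1) mod 3; (1|3)=+1, (1|3)=+1; (−1)^{5·0·1}·(+1)^0·(+1)^5 = +1.
v=29: a=29^2·(≡10), b=29^2·(≡23) mod 29; (10|29)=-1, (23|29)=+1; (−1)^{2·2·14}·(-1)^2·(+1)^2 = +1.
v=5: a=5^-2·(≡2), b=5^-4·(≡3) mod 5; (2|5)=-1, (3|5)=-1; (−1)^{-2·-4·2}·(-1)^-4·(-1)^-2 = +1.
v=∞: 462 > 0 and 2002 > 0  ⇒  (a,b)_∞ = +1.
v=2: v_2(a)=5, v_2(b)=5; units ≡ 7, 1 (mod 8); ε·ε+αω+βω = 1·0+5·0+5·0 ≡ 0  ⇒  (a,b)_2 = +1.
v=7: a=7^1·(≡6), b=7^1·(≡6) mod 7; (6|7)=-1, (6|7)=-1; (−1)^{1·1·3}·(-1)^1·(-1)^1 = -1.
Ram(462, 2002) = {7, 13}; no ℚ_7-point on the conic.

[7, 13]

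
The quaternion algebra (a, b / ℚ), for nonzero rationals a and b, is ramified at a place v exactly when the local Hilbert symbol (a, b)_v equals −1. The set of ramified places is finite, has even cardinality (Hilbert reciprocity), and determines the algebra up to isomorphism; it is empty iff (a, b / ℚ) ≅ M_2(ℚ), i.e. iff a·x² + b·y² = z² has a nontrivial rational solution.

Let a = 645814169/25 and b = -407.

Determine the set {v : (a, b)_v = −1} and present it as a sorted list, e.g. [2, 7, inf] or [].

[11, 37]

Mod squares: a ≡ 13179881, b ≡ -407. Check v ∈ {∞, 2, 5, 7, 11, 13, 37, 47, 53}.
v=13: a=13^1·(≡5), b=13^0·(≡9) mod 13; (5|13)=-1, (9|13)=+1; (−1)^{1·0·6}·(-1)^0·(+1)^1 = +1.
v=47: a=47^1·(≡28), b=47^0·(≡16) mod 47; (28|47)=+1, (16|47)=+1; (−1)^{1·0·23}·(+1)^0·(+1)^1 = +1.
v=7: a=7^2·(≡2), b=7^0·(≡6) mod 7; (2|7)=+1, (6|7)=-1; (−1)^{2·0·3}·(+1)^0·(-1)^2 = +1.
v=37: a=37^1·(≡23), b=37^1·(≡26) mod 37; (23|37)=-1, (26|37)=+1; (−1)^{1·1·18}·(-1)^1·(+1)^1 = -1.
v=5: a=5^-2·(≡4), b=5^0·(≡3) mod 5; (4|5)=+1, (3|5)=-1; (−1)^{-2·0·2}·(+1)^0·(-1)^-2 = +1.
v=11: a=11^1·(≡8), b=11^1·(≡7) mod 11; (8|11)=-1, (7|11)=-1; (−1)^{1·1·5}·(-1)^1·(-1)^1 = -1.
v=2: v_2(a)=0, v_2(b)=0; units ≡ 1, 1 (mod 8); ε·ε+αω+βω = 0·0+0·0+0·0 ≡ 0  ⇒  (a,b)_2 = +1.
v=53: a=53^1·(≡38), b=53^0·(≡17) mod 53; (38|53)=+1, (17|53)=+1; (−1)^{1·0·26}·(+1)^0·(+1)^1 = +1.
v=∞: 13179881 > 0 and -407 < 0  ⇒  (a,b)_∞ = +1.
(13179881, -407 / ℚ) ramifies at {11, 37}: a division algebra.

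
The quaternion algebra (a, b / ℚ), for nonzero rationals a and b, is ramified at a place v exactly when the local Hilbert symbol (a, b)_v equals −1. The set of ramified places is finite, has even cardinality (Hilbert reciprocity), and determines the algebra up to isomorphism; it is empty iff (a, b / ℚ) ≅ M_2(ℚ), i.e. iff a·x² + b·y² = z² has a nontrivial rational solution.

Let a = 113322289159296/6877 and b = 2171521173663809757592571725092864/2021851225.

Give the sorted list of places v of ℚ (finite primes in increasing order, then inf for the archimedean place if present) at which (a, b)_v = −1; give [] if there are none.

Mod squares: a ≡ 7084823018, b ≡ 58406. Check v ∈ {∞, 2, 3, 5, 7, 13, 17, 19, 23, 29, 31, 43, 53}.
v=31: a=31^1·(≡25), b=31^2·(≡10) mod 31; (25|31)=+1, (10|31)=+1; (−1)^{1·2·15}·(+1)^2·(+1)^1 = +1.
v=43: a=43^1·(≡10), b=43^2·(≡30) mod 43; (10|43)=+1, (30|43)=-1; (−1)^{1·2·21}·(+1)^2·(-1)^1 = -1.
v=7: a=7^1·(≡5), b=7^4·(≡5) mod 7; (5|7)=-1, (5|7)=-1; (−1)^{1·4·3}·(-1)^4·(-1)^1 = -1.
v=3: a=3^2·(≡2), b=3^10·(≡2) mod 3; (2|3)=-1, (2|3)=-1; (−1)^{2·10·1}·(-1)^10·(-1)^2 = +1.
v=17: a=17^0·(≡12), b=17^-2·(≡10) mod 17; (12|17)=-1, (10|17)=-1; (−1)^{0·-2·8}·(-1)^-2·(-1)^0 = +1.
v=13: a=13^-1·(≡1), b=13^2·(≡10) mod 13; (1|13)=+1, (10|13)=+1; (−1)^{-1·2·6}·(+1)^2·(+1)^-1 = +1.
v=2: v_2(a)=7, v_2(b)=11; units ≡ 5, 3 (mod 8); ε·ε+αω+βω = 0·1+7·1+11·1 ≡ 0  ⇒  (a,b)_2 = +1.
v=5: a=5^0·(≡3), b=5^-2·(≡1) mod 5; (3|5)=-1, (1|5)=+1; (−1)^{0·-2·2}·(-1)^-2·(+1)^0 = +1.
v=23: a=23^-2·(≡18), b=23^-4·(≡16) mod 23; (18|23)=+1, (16|23)=+1; (−1)^{-2·-4·11}·(+1)^-4·(+1)^-2 = +1.
v=29: a=29^1·(≡23), b=29^3·(≡4) mod 29; (23|29)=+1, (4|29)=+1; (−1)^{1·3·14}·(+1)^3·(+1)^1 = +1.
v=19: a=19^3·(≡10), b=19^3·(≡18) mod 19; (10|19)=-1, (18|19)=-1; (−1)^{3·3·9}·(-1)^3·(-1)^3 = -1.
v=53: a=53^1·(≡35), b=53^3·(≡17) mod 53; (35|53)=-1, (17|53)=+1; (−1)^{1·3·26}·(-1)^3·(+1)^1 = -1.
v=∞: 7084823018 > 0 and 58406 > 0  ⇒  (a,b)_∞ = +1.
|Ram(7084823018, 58406)| = 4, even; anisotropic at {7, 19, 43, 53}.

[7, 19, 43, 53]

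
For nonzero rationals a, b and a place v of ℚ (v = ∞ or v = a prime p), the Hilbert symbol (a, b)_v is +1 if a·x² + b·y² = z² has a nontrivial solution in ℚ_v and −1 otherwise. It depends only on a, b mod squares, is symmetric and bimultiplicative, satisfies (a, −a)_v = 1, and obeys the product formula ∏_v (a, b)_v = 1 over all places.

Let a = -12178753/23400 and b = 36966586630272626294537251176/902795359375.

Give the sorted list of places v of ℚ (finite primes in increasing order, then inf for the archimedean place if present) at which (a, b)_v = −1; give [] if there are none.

(a, b) ≡ (-329498, 6118) mod (ℚ^×)²; places V = {2, 3, 5, 7, 11, 13, 17, 19, 23, 29, 31, ∞}.
(a,b)_3: α=-2, u≡1; β=6, v≡1 (mod 3); (1|3)=+1, (1|3)=+1; sign (−1)^0·+1^6·+1^-2 = +1.
(a,b)_∞: sgn(-329498)=−, sgn(6118)=+, so +1.
(a,b)_11: α=0, u≡6; β=2, v≡2 (mod 11); (6|11)=-1, (2|11)=-1; sign (−1)^0·-1^2·-1^0 = +1.
(a,b)_5: α=-2, u≡2; β=-6, v≡2 (mod 5); (2|5)=-1, (2|5)=-1; sign (−1)^0·-1^-6·-1^-2 = +1.
(a,b)_2: α=-3, β=3; u≡3, v≡3 (mod 8); ε(u)ε(v)=1·1, αω(v)=-3·1, βω(u)=3·1; sum ≡ 1  ⇒  -1.
(a,b)_31: α=2, u≡5; β=6, v≡22 (mod 31); (5|31)=+1, (22|31)=-1; sign (−1)^0·+1^6·-1^2 = +1.
(a,b)_23: α=1, u≡2; β=3, v≡2 (mod 23); (2|23)=+1, (2|23)=+1; sign (−1)^1·+1^3·+1^1 = -1.
(a,b)_17: α=0, u≡8; β=-2, v≡15 (mod 17); (8|17)=+1, (15|17)=+1; sign (−1)^0·+1^-2·+1^0 = +1.
(a,b)_29: α=1, u≡22; β=4, v≡4 (mod 29); (22|29)=+1, (4|29)=+1; sign (−1)^0·+1^4·+1^1 = +1.
(a,b)_7: α=0, u≡6; β=-1, v≡6 (mod 7); (6|7)=-1, (6|7)=-1; sign (−1)^0·-1^-1·-1^0 = -1.
(a,b)_19: α=1, u≡17; β=3, v≡2 (mod 19); (17|19)=+1, (2|19)=-1; sign (−1)^1·+1^3·-1^1 = +1.
(a,b)_13: α=-1, u≡4; β=-4, v≡8 (mod 13); (4|13)=+1, (8|13)=-1; sign (−1)^0·+1^-4·-1^-1 = -1.
(-329498, 6118 / ℚ) ramifies at {2, 7, 13, 23}: a division algebra.

[2, 7, 13, 23]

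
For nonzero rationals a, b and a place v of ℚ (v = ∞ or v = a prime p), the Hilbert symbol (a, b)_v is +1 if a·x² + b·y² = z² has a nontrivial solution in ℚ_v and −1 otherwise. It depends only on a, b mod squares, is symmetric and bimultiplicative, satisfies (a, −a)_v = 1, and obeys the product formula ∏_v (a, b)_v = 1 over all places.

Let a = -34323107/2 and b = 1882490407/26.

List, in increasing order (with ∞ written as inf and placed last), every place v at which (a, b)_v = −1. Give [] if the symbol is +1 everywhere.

Mod squares: a ≡ -129766, b ≡ 182. Check v ∈ {∞, 2, 7, 13, 23, 31}.
v=7: a=7^1·(≡5), b=7^1·(≡5) mod 7; (5|7)=-1, (5|7)=-1; (−1)^{1·1·3}·(-1)^1·(-1)^1 = -1.
v=31: a=31^1·(≡15), b=31^2·(≡13) mod 31; (15|31)=-1, (13|31)=-1; (−1)^{1·2·15}·(-1)^2·(-1)^1 = -1.
v=2: v_2(a)=-1, v_2(b)=-1; units ≡ 5, 3 (mod 8); ε·ε+αω+βω = 0·1+-1·1+-1·1 ≡ 0  ⇒  (a,b)_2 = +1.
v=∞: -129766 < 0 and 182 > 0  ⇒  (a,b)_∞ = +1.
v=13: a=13^1·(≡11), b=13^-1·(≡9) mod 13; (11|13)=-1, (9|13)=+1; (−1)^{1·-1·6}·(-1)^-1·(+1)^1 = -1.
v=23: a=23^3·(≡4), b=23^4·(≡19) mod 23; (4|23)=+1, (19|23)=-1; (−1)^{3·4·11}·(+1)^4·(-1)^3 = -1.
Ram(-129766, 182) = {7, 13, 23, 31}; no ℚ_7-point on the conic.

[7, 13, 23, 31]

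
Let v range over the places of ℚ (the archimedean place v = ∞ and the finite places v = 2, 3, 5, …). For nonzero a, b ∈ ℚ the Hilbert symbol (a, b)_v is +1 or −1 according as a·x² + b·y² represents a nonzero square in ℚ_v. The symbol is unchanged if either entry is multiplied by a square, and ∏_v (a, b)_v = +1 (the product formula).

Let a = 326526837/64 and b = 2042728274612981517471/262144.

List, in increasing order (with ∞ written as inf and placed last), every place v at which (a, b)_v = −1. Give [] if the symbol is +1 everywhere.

(a, b) ≡ (12597, 391) mod (ℚ^×)²; places V = {2, 3, 7, 13, 17, 19, 23, ∞}.
(a,b)_19: α=1, u≡4; β=2, v≡16 (mod 19); (4|19)=+1, (16|19)=+1; sign (−1)^0·+1^2·+1^1 = +1.
(a,b)_∞: sgn(12597)=+, sgn(391)=+, so +1.
(a,b)_7: α=2, u≡2; β=6, v≡3 (mod 7); (2|7)=+1, (3|7)=-1; sign (−1)^0·+1^6·-1^2 = +1.
(a,b)_17: α=1, u≡10; β=3, v≡11 (mod 17); (10|17)=-1, (11|17)=-1; sign (−1)^0·-1^3·-1^1 = +1.
(a,b)_13: α=1, u≡7; β=2, v≡4 (mod 13); (7|13)=-1, (4|13)=+1; sign (−1)^0·-1^2·+1^1 = +1.
(a,b)_3: α=1, u≡2; β=2, v≡1 (mod 3); (2|3)=-1, (1|3)=+1; sign (−1)^0·-1^2·+1^1 = +1.
(a,b)_2: α=-6, β=-18; u≡5, v≡7 (mod 8); ε(u)ε(v)=0·1, αω(v)=-6·0, βω(u)=-18·1; sum ≡ 0  ⇒  +1.
(a,b)_23: α=2, u≡18; β=5, v≡21 (mod 23); (18|23)=+1, (21|23)=-1; sign (−1)^0·+1^5·-1^2 = +1.
Ram(a, b) = ∅: the form 12597·x² + 391·y² − z² is isotropic over every ℚ_v, so by Hasse–Minkowski it is isotropic over ℚ.

[]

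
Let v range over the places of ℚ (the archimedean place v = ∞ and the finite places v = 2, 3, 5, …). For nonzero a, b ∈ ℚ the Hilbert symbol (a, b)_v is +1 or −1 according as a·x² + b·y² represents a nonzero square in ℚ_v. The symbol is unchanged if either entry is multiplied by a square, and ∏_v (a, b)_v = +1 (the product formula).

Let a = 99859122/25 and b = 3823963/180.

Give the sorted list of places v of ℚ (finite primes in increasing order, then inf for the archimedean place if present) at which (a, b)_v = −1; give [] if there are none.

[3, 5, 11, 17]

Mod squares: a ≡ 91698, b ≡ 935. Check v ∈ {∞, 2, 3, 5, 11, 13, 17, 29, 31}.
v=5: a=5^-2·(≡2), b=5^-1·(≡3) mod 5; (2|5)=-1, (3|5)=-1; (−1)^{-2·-1·2}·(-1)^-1·(-1)^-2 = -1.
v=3: a=3^3·(≡2), b=3^-2·(≡2) mod 3; (2|3)=-1, (2|3)=-1; (−1)^{3·-2·1}·(-1)^-2·(-1)^3 = -1.
v=∞: 91698 > 0 and 935 > 0  ⇒  (a,b)_∞ = +1.
v=2: v_2(a)=1, v_2(b)=-2; units ≡ 1, 7 (mod 8); ε·ε+αω+βω = 0·1+1·0+-2·0 ≡ 0  ⇒  (a,b)_2 = +1.
v=13: a=13^0·(≡1), b=13^2·(≡3) mod 13; (1|13)=+1, (3|13)=+1; (−1)^{0·2·6}·(+1)^2·(+1)^0 = +1.
v=31: a=31^1·(≡12), b=31^0·(≡7) mod 31; (12|31)=-1, (7|31)=+1; (−1)^{1·0·15}·(-1)^0·(+1)^1 = +1.
v=29: a=29^1·(≡25), b=29^0·(≡28) mod 29; (25|29)=+1, (28|29)=+1; (−1)^{1·0·14}·(+1)^0·(+1)^1 = +1.
v=17: a=17^1·(≡7), b=17^1·(≡8) mod 17; (7|17)=-1, (8|17)=+1; (−1)^{1·1·8}·(-1)^1·(+1)^1 = -1.
v=11: a=11^2·(≡6), b=11^3·(≡6) mod 11; (6|11)=-1, (6|11)=-1; (−1)^{2·3·5}·(-1)^3·(-1)^2 = -1.
|Ram(91698, 935)| = 4, even; anisotropic at {3, 5, 11, 17}.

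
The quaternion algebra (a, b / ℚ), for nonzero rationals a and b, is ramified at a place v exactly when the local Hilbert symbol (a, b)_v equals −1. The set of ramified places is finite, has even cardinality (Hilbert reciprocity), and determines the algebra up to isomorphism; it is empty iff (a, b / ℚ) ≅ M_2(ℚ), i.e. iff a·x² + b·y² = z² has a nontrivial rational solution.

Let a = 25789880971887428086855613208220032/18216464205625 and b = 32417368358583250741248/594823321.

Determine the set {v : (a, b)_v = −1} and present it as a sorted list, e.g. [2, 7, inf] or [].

[17, 37]

Mod squares: a ≡ 72469878, b ≡ 162282. Check v ∈ {∞, 2, 3, 5, 7, 11, 13, 17, 29, 31, 37, 41, 43}.
v=31: a=31^3·(≡5), b=31^2·(≡9) mod 31; (5|31)=+1, (9|31)=+1; (−1)^{3·2·15}·(+1)^2·(+1)^3 = +1.
v=2: v_2(a)=7, v_2(b)=11; units ≡ 3, 5 (mod 8); ε·ε+αω+βω = 1·0+7·1+11·1 ≡ 0  ⇒  (a,b)_2 = +1.
v=7: a=7^-2·(≡6), b=7^0·(≡4) mod 7; (6|7)=-1, (4|7)=+1; (−1)^{-2·0·3}·(-1)^0·(+1)^-2 = +1.
v=41: a=41^3·(≡6), b=41^2·(≡39) mod 41; (6|41)=-1, (39|41)=+1; (−1)^{3·2·20}·(-1)^2·(+1)^3 = +1.
v=∞: 72469878 > 0 and 162282 > 0  ⇒  (a,b)_∞ = +1.
v=13: a=13^5·(≡6), b=13^0·(≡4) mod 13; (6|13)=-1, (4|13)=+1; (−1)^{5·0·6}·(-1)^0·(+1)^5 = +1.
v=3: a=3^13·(≡2), b=3^7·(≡1) mod 3; (2|3)=-1, (1|3)=+1; (−1)^{13·7·1}·(-1)^7·(+1)^13 = +1.
v=29: a=29^-6·(≡4), b=29^-6·(≡27) mod 29; (4|29)=+1, (27|29)=-1; (−1)^{-6·-6·14}·(+1)^-6·(-1)^-6 = +1.
v=37: a=37^4·(≡24), b=37^3·(≡8) mod 37; (24|37)=-1, (8|37)=-1; (−1)^{4·3·18}·(-1)^3·(-1)^4 = -1.
v=5: a=5^-4·(≡3), b=5^0·(≡3) mod 5; (3|5)=-1, (3|5)=-1; (−1)^{-4·0·2}·(-1)^0·(-1)^-4 = +1.
v=17: a=17^1·(≡7), b=17^1·(≡2) mod 17; (7|17)=-1, (2|17)=+1; (−1)^{1·1·8}·(-1)^1·(+1)^1 = -1.
v=11: a=11^2·(≡8), b=11^2·(≡8) mod 11; (8|11)=-1, (8|11)=-1; (−1)^{2·2·5}·(-1)^2·(-1)^2 = +1.
v=43: a=43^1·(≡16), b=43^1·(≡28) mod 43; (16|43)=+1, (28|43)=-1; (−1)^{1·1·21}·(+1)^1·(-1)^1 = +1.
(72469878, 162282 / ℚ) ramifies at {17, 37}: a division algebra.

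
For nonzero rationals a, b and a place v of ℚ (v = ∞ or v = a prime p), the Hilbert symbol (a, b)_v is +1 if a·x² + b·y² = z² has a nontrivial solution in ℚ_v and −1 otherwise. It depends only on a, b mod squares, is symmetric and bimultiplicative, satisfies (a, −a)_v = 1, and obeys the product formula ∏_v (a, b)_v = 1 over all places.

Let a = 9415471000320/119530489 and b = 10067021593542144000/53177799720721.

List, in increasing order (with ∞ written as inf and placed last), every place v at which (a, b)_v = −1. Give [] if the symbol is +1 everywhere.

[2, 3, 5, 11]

Mod squares: a ≡ 1155, b ≡ 35. Check v ∈ {∞, 2, 3, 5, 7, 11, 13, 19, 23, 29}.
v=13: a=13^-2·(≡7), b=13^-2·(≡9) mod 13; (7|13)=-1, (9|13)=+1; (−1)^{-2·-2·6}·(-1)^-2·(+1)^-2 = +1.
v=23: a=23^0·(≡15), b=23^-2·(≡13) mod 23; (15|23)=-1, (13|23)=+1; (−1)^{0·-2·11}·(-1)^-2·(+1)^0 = +1.
v=29: a=29^-4·(≡5), b=29^-6·(≡20) mod 29; (5|29)=+1, (20|29)=+1; (−1)^{-4·-6·14}·(+1)^-6·(+1)^-4 = +1.
v=7: a=7^1·(≡2), b=7^1·(≡3) mod 7; (2|7)=+1, (3|7)=-1; (−1)^{1·1·3}·(+1)^1·(-1)^1 = +1.
v=5: a=5^1·(≡1), b=5^3·(≡2) mod 5; (1|5)=+1, (2|5)=-1; (−1)^{1·3·2}·(+1)^3·(-1)^1 = -1.
v=∞: 1155 > 0 and 35 > 0  ⇒  (a,b)_∞ = +1.
v=3: a=3^7·(≡1), b=3^12·(≡2) mod 3; (1|3)=+1, (2|3)=-1; (−1)^{7·12·1}·(+1)^12·(-1)^7 = -1.
v=19: a=19^2·(≡14), b=19^2·(≡17) mod 19; (14|19)=-1, (17|19)=+1; (−1)^{2·2·9}·(-1)^2·(+1)^2 = +1.
v=2: v_2(a)=8, v_2(b)=12; units ≡ 3, 3 (mod 8); ε·ε+αω+βω = 1·1+8·1+12·1 ≡ 1  ⇒  (a,b)_2 = -1.
v=11: a=11^3·(≡2), b=11^4·(≡6) mod 11; (2|11)=-1, (6|11)=-1; (−1)^{3·4·5}·(-1)^4·(-1)^3 = -1.
Ram(1155, 35) = {2, 3, 5, 11}; no ℚ_2-point on the conic.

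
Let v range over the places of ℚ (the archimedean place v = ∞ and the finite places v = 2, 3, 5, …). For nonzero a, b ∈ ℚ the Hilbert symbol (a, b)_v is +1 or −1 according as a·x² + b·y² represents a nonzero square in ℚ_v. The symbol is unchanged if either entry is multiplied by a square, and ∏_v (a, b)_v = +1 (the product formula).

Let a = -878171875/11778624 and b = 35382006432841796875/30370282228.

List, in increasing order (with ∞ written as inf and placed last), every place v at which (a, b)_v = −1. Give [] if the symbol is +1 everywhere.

[31, 37]

Mod squares: a ≡ -1147, b ≡ 14911. Check v ∈ {∞, 2, 3, 5, 7, 11, 13, 31, 37}.
v=13: a=13^-2·(≡10), b=13^-7·(≡10) mod 13; (10|13)=+1, (10|13)=+1; (−1)^{-2·-7·6}·(+1)^-7·(+1)^-2 = +1.
v=7: a=7^2·(≡2), b=7^4·(≡2) mod 7; (2|7)=+1, (2|7)=+1; (−1)^{2·4·3}·(+1)^4·(+1)^2 = +1.
v=31: a=31^1·(≡9), b=31^3·(≡16) mod 31; (9|31)=+1, (16|31)=+1; (−1)^{1·3·15}·(+1)^3·(+1)^1 = -1.
v=37: a=37^1·(≡18), b=37^3·(≡11) mod 37; (18|37)=-1, (11|37)=+1; (−1)^{1·3·18}·(-1)^3·(+1)^1 = -1.
v=5: a=5^6·(≡3), b=5^10·(≡1) mod 5; (3|5)=-1, (1|5)=+1; (−1)^{6·10·2}·(-1)^10·(+1)^6 = +1.
v=11: a=11^-2·(≡7), b=11^-2·(≡8) mod 11; (7|11)=-1, (8|11)=-1; (−1)^{-2·-2·5}·(-1)^-2·(-1)^-2 = +1.
v=2: v_2(a)=-6, v_2(b)=-2; units ≡ 5, 7 (mod 8); ε·ε+αω+βω = 0·1+-6·0+-2·1 ≡ 0  ⇒  (a,b)_2 = +1.
v=3: a=3^-2·(≡2), b=3^0·(≡1) mod 3; (2|3)=-1, (1|3)=+1; (−1)^{-2·0·1}·(-1)^0·(+1)^-2 = +1.
v=∞: -1147 < 0 and 14911 > 0  ⇒  (a,b)_∞ = +1.
(-1147, 14911 / ℚ) ramifies at {31, 37}: a division algebra.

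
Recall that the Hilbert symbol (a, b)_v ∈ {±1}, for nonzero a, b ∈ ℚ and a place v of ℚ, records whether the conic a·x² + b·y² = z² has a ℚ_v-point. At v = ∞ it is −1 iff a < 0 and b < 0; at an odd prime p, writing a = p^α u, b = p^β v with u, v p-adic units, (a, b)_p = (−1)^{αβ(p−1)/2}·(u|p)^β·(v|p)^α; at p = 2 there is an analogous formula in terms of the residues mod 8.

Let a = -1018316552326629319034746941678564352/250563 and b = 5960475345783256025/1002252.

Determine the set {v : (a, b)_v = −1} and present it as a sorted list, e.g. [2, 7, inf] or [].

[3, 7, 11, 13, 29, 31]

(a, b) ≡ (-9471, 245427) mod (ℚ^×)²; places V = {2, 3, 5, 7, 11, 13, 17, 29, 31, 37, 41, 43, ∞}.
(a,b)_37: α=8, u≡10; β=4, v≡23 (mod 37); (10|37)=+1, (23|37)=-1; sign (−1)^0·+1^4·-1^8 = +1.
(a,b)_13: α=4, u≡7; β=1, v≡9 (mod 13); (7|13)=-1, (9|13)=+1; sign (−1)^0·-1^1·+1^4 = -1.
(a,b)_11: α=1, u≡7; β=0, v≡10 (mod 11); (7|11)=-1, (10|11)=-1; sign (−1)^0·-1^0·-1^1 = -1.
(a,b)_5: α=0, u≡1; β=2, v≡3 (mod 5); (1|5)=+1, (3|5)=-1; sign (−1)^0·+1^2·-1^0 = +1.
(a,b)_3: α=-1, u≡2; β=-1, v≡2 (mod 3); (2|3)=-1, (2|3)=-1; sign (−1)^1·-1^-1·-1^-1 = -1.
(a,b)_7: α=5, u≡5; β=1, v≡3 (mod 7); (5|7)=-1, (3|7)=-1; sign (−1)^1·-1^1·-1^5 = -1.
(a,b)_41: α=1, u≡13; β=0, v≡16 (mod 41); (13|41)=-1, (16|41)=+1; sign (−1)^0·-1^0·+1^1 = +1.
(a,b)_17: α=-4, u≡4; β=-4, v≡13 (mod 17); (4|17)=+1, (13|17)=+1; sign (−1)^0·+1^-4·+1^-4 = +1.
(a,b)_31: α=0, u≡3; β=1, v≡22 (mod 31); (3|31)=-1, (22|31)=-1; sign (−1)^0·-1^1·-1^0 = -1.
(a,b)_43: α=2, u≡5; β=2, v≡30 (mod 43); (5|43)=-1, (30|43)=-1; sign (−1)^0·-1^2·-1^2 = +1.
(a,b)_∞: sgn(-9471)=−, sgn(245427)=+, so +1.
(a,b)_2: α=10, β=-2; u≡1, v≡3 (mod 8); ε(u)ε(v)=0·1, αω(v)=10·1, βω(u)=-2·0; sum ≡ 0  ⇒  +1.
(a,b)_29: α=4, u≡19; β=3, v≡5 (mod 29); (19|29)=-1, (5|29)=+1; sign (−1)^0·-1^3·+1^4 = -1.
(-9471, 245427 / ℚ) ramifies at {3, 7, 11, 13, 29, 31}: a division algebra.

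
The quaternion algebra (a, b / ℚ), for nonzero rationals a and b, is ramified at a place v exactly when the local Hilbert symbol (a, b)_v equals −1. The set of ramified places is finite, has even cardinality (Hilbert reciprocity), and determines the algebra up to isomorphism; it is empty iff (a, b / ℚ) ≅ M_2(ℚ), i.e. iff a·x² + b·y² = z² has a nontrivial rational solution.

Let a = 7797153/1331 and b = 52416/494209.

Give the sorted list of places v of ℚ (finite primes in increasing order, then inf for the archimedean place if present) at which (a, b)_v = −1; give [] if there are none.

Mod squares: a ≡ 3003, b ≡ 91. Check v ∈ {∞, 2, 3, 7, 11, 13, 19, 37}.
v=19: a=19^0·(≡9), b=19^-2·(≡14) mod 19; (9|19)=+1, (14|19)=-1; (−1)^{0·-2·9}·(+1)^-2·(-1)^0 = +1.
v=2: v_2(a)=0, v_2(b)=6; units ≡ 3, 3 (mod 8); ε·ε+αω+βω = 1·1+0·1+6·1 ≡ 1  ⇒  (a,b)_2 = -1.
v=37: a=37^0·(≡5), b=37^-2·(≡22) mod 37; (5|37)=-1, (22|37)=-1; (−1)^{0·-2·18}·(-1)^-2·(-1)^0 = +1.
v=11: a=11^-3·(≡1), b=11^0·(≡1) mod 11; (1|11)=+1, (1|11)=+1; (−1)^{-3·0·5}·(+1)^0·(+1)^-3 = +1.
v=∞: 3003 > 0 and 91 > 0  ⇒  (a,b)_∞ = +1.
v=13: a=13^5·(≡12), b=13^1·(≡2) mod 13; (12|13)=+1, (2|13)=-1; (−1)^{5·1·6}·(+1)^1·(-1)^5 = -1.
v=3: a=3^1·(≡2), b=3^2·(≡1) mod 3; (2|3)=-1, (1|3)=+1; (−1)^{1·2·1}·(-1)^2·(+1)^1 = +1.
v=7: a=7^1·(≡4), b=7^1·(≡6) mod 7; (4|7)=+1, (6|7)=-1; (−1)^{1·1·3}·(+1)^1·(-1)^1 = +1.
Ram(3003, 91) = {2, 13}; no ℚ_2-point on the conic.

[2, 13]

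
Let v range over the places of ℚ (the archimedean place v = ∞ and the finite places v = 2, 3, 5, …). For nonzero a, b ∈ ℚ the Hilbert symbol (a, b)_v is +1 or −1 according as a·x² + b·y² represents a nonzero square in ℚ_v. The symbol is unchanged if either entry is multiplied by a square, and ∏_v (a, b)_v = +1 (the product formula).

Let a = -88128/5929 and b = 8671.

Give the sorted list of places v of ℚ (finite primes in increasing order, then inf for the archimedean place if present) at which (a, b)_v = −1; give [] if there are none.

Mod squares: a ≡ -17, b ≡ 8671. Check v ∈ {∞, 2, 3, 7, 11, 13, 17, 23, 29}.
v=11: a=11^-2·(≡3), b=11^0·(≡3) mod 11; (3|11)=+1, (3|11)=+1; (−1)^{-2·0·5}·(+1)^0·(+1)^-2 = +1.
v=7: a=7^-2·(≡1), b=7^0·(≡5) mod 7; (1|7)=+1, (5|7)=-1; (−1)^{-2·0·3}·(+1)^0·(-1)^-2 = +1.
v=23: a=23^0·(≡3), b=23^1·(≡9) mod 23; (3|23)=+1, (9|23)=+1; (−1)^{0·1·11}·(+1)^1·(+1)^0 = +1.
v=∞: -17 < 0 and 8671 > 0  ⇒  (a,b)_∞ = +1.
v=29: a=29^0·(≡27), b=29^1·(≡9) mod 29; (27|29)=-1, (9|29)=+1; (−1)^{0·1·14}·(-1)^1·(+1)^0 = -1.
v=13: a=13^0·(≡12), b=13^1·(≡4) mod 13; (12|13)=+1, (4|13)=+1; (−1)^{0·1·6}·(+1)^1·(+1)^0 = +1.
v=3: a=3^4·(≡1), b=3^0·(≡1) mod 3; (1|3)=+1, (1|3)=+1; (−1)^{4·0·1}·(+1)^0·(+1)^4 = +1.
v=17: a=17^1·(≡4), b=17^0·(≡1) mod 17; (4|17)=+1, (1|17)=+1; (−1)^{1·0·8}·(+1)^0·(+1)^1 = +1.
v=2: v_2(a)=6, v_2(b)=0; units ≡ 7, 7 (mod 8); ε·ε+αω+βω = 1·1+6·0+0·0 ≡ 1  ⇒  (a,b)_2 = -1.
(-17, 8671 / ℚ) ramifies at {2, 29}: a division algebra.

[2, 29]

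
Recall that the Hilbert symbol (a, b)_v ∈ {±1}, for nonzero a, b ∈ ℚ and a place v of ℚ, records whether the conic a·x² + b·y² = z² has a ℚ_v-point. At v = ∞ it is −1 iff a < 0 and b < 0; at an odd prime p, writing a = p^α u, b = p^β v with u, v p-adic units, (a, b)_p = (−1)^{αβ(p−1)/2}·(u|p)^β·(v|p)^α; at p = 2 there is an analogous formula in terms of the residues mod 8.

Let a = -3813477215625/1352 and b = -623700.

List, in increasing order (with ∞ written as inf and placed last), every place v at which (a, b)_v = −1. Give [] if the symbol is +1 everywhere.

Mod squares: a ≡ -210, b ≡ -77. Check v ∈ {∞, 2, 3, 5, 7, 11, 13}.
v=3: a=3^5·(≡2), b=3^4·(≡1) mod 3; (2|3)=-1, (1|3)=+1; (−1)^{5·4·1}·(-1)^4·(+1)^5 = +1.
v=5: a=5^5·(≡3), b=5^2·(≡2) mod 5; (3|5)=-1, (2|5)=-1; (−1)^{5·2·2}·(-1)^2·(-1)^5 = -1.
v=11: a=11^4·(≡2), b=11^1·(≡5) mod 11; (2|11)=-1, (5|11)=+1; (−1)^{4·1·5}·(-1)^1·(+1)^4 = -1.
v=13: a=13^-2·(≡5), b=13^0·(≡1) mod 13; (5|13)=-1, (1|13)=+1; (−1)^{-2·0·6}·(-1)^0·(+1)^-2 = +1.
v=2: v_2(a)=-3, v_2(b)=2; units ≡ 7, 3 (mod 8); ε·ε+αω+βω = 1·1+-3·1+2·0 ≡ 0  ⇒  (a,b)_2 = +1.
v=∞: -210 < 0 and -77 < 0  ⇒  (a,b)_∞ = -1.
v=7: a=7^3·(≡3), b=7^1·(≡3) mod 7; (3|7)=-1, (3|7)=-1; (−1)^{3·1·3}·(-1)^1·(-1)^3 = -1.
Ram(-210, -77) = {5, 7, 11, ∞}; no ℚ_5-point on the conic.

[5, 7, 11, inf]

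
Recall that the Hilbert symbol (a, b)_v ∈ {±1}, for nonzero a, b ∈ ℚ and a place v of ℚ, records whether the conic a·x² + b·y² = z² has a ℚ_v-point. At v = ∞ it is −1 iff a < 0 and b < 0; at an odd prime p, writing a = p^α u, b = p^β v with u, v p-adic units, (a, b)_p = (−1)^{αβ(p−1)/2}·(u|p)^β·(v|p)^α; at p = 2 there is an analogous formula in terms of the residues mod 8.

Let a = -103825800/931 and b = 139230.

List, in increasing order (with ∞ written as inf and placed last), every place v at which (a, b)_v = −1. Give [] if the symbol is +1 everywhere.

Mod squares: a ≡ -243542, b ≡ 15470. Check v ∈ {∞, 2, 3, 5, 7, 13, 17, 19, 29}.
v=13: a=13^1·(≡10), b=13^1·(≡11) mod 13; (10|13)=+1, (11|13)=-1; (−1)^{1·1·6}·(+1)^1·(-1)^1 = -1.
v=17: a=17^1·(≡12), b=17^1·(≡13) mod 17; (12|17)=-1, (13|17)=+1; (−1)^{1·1·8}·(-1)^1·(+1)^1 = -1.
v=3: a=3^4·(≡1), b=3^2·(≡2) mod 3; (1|3)=+1, (2|3)=-1; (−1)^{4·2·1}·(+1)^2·(-1)^4 = +1.
v=∞: -243542 < 0 and 15470 > 0  ⇒  (a,b)_∞ = +1.
v=19: a=19^-1·(≡9), b=19^0·(≡17) mod 19; (9|19)=+1, (17|19)=+1; (−1)^{-1·0·9}·(+1)^0·(+1)^-1 = +1.
v=7: a=7^-2·(≡4), b=7^1·(≡3) mod 7; (4|7)=+1, (3|7)=-1; (−1)^{-2·1·3}·(+1)^1·(-1)^-2 = +1.
v=29: a=29^1·(≡8), b=29^0·(≡1) mod 29; (8|29)=-1, (1|29)=+1; (−1)^{1·0·14}·(-1)^0·(+1)^1 = +1.
v=2: v_2(a)=3, v_2(b)=1; units ≡ 5, 7 (mod 8); ε·ε+αω+βω = 0·1+3·0+1·1 ≡ 1  ⇒  (a,b)_2 = -1.
v=5: a=5^2·(≡3), b=5^1·(≡1) mod 5; (3|5)=-1, (1|5)=+1; (−1)^{2·1·2}·(-1)^1·(+1)^2 = -1.
Ram(-243542, 15470) = {2, 5, 13, 17}; no ℚ_2-point on the conic.

[2, 5, 13, 17]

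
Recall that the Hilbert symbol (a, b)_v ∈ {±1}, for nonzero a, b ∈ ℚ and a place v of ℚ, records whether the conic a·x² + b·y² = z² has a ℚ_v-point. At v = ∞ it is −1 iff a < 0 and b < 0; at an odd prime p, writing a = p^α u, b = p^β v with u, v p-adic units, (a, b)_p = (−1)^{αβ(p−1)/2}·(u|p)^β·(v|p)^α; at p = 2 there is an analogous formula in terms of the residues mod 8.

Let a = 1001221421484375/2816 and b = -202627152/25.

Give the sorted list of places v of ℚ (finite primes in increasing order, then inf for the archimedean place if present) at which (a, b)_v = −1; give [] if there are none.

Mod squares: a ≡ 1309, b ≡ -13. Check v ∈ {∞, 2, 3, 5, 7, 11, 13, 17, 47}.
v=3: a=3^2·(≡1), b=3^2·(≡2) mod 3; (1|3)=+1, (2|3)=-1; (−1)^{2·2·1}·(+1)^2·(-1)^2 = +1.
v=2: v_2(a)=-8, v_2(b)=4; units ≡ 5, 3 (mod 8); ε·ε+αω+βω = 0·1+-8·1+4·1 ≡ 0  ⇒  (a,b)_2 = +1.
v=17: a=17^3·(≡4), b=17^0·(≡8) mod 17; (4|17)=+1, (8|17)=+1; (−1)^{3·0·8}·(+1)^0·(+1)^3 = +1.
v=47: a=47^0·(≡38), b=47^2·(≡42) mod 47; (38|47)=-1, (42|47)=+1; (−1)^{0·2·23}·(-1)^2·(+1)^0 = +1.
v=7: a=7^3·(≡3), b=7^2·(≡4) mod 7; (3|7)=-1, (4|7)=+1; (−1)^{3·2·3}·(-1)^2·(+1)^3 = +1.
v=∞: 1309 > 0 and -13 < 0  ⇒  (a,b)_∞ = +1.
v=13: a=13^2·(≡9), b=13^1·(≡3) mod 13; (9|13)=+1, (3|13)=+1; (−1)^{2·1·6}·(+1)^1·(+1)^2 = +1.
v=11: a=11^-1·(≡1), b=11^0·(≡3) mod 11; (1|11)=+1, (3|11)=+1; (−1)^{-1·0·5}·(+1)^0·(+1)^-1 = +1.
v=5: a=5^8·(≡4), b=5^-2·(≡3) mod 5; (4|5)=+1, (3|5)=-1; (−1)^{8·-2·2}·(+1)^-2·(-1)^8 = +1.
Ram(a, b) = ∅: the form 1309·x² + -13·y² − z² is isotropic over every ℚ_v, so by Hasse–Minkowski it is isotropic over ℚ.

[]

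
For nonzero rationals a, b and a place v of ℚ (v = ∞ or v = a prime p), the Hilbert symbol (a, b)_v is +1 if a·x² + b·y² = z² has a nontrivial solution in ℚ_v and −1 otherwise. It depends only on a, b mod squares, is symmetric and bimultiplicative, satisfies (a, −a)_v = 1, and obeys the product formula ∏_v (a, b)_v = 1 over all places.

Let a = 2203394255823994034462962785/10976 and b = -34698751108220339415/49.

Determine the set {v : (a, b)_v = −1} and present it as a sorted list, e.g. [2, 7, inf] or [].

[7, 11, 19, 23]

(a, b) ≡ (1447390, -697015) mod (ℚ^×)²; places V = {2, 3, 5, 7, 11, 19, 23, 29, 31, ∞}.
(a,b)_7: α=-3, u≡2; β=-2, v≡5 (mod 7); (2|7)=+1, (5|7)=-1; sign (−1)^0·+1^-2·-1^-3 = -1.
(a,b)_31: α=3, u≡28; β=2, v≡8 (mod 31); (28|31)=+1, (8|31)=+1; sign (−1)^0·+1^2·+1^3 = +1.
(a,b)_∞: sgn(1447390)=+, sgn(-697015)=−, so +1.
(a,b)_5: α=1, u≡2; β=1, v≡3 (mod 5); (2|5)=-1, (3|5)=-1; sign (−1)^0·-1^1·-1^1 = +1.
(a,b)_19: α=4, u≡15; β=3, v≡1 (mod 19); (15|19)=-1, (1|19)=+1; sign (−1)^0·-1^3·+1^4 = -1.
(a,b)_29: α=1, u≡5; β=1, v≡16 (mod 29); (5|29)=+1, (16|29)=+1; sign (−1)^0·+1^1·+1^1 = +1.
(a,b)_11: α=10, u≡6; β=7, v≡10 (mod 11); (6|11)=-1, (10|11)=-1; sign (−1)^0·-1^7·-1^10 = -1.
(a,b)_23: α=1, u≡8; β=1, v≡1 (mod 23); (8|23)=+1, (1|23)=+1; sign (−1)^1·+1^1·+1^1 = -1.
(a,b)_3: α=8, u≡1; β=4, v≡2 (mod 3); (1|3)=+1, (2|3)=-1; sign (−1)^0·+1^4·-1^8 = +1.
(a,b)_2: α=-5, β=0; u≡7, v≡1 (mod 8); ε(u)ε(v)=1·0, αω(v)=-5·0, βω(u)=0·0; sum ≡ 0  ⇒  +1.
Ram(1447390, -697015) = {7, 11, 19, 23}; no ℚ_7-point on the conic.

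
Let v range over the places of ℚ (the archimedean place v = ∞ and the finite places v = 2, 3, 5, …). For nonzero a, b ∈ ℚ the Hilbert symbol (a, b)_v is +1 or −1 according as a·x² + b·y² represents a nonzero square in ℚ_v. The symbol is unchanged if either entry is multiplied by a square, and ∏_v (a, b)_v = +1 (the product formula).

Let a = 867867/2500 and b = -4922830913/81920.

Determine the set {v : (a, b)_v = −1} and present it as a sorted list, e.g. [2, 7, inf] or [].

[2, 3, 5, 7, 13, 17]

Mod squares: a ≡ 3003, b ≡ -85. Check v ∈ {∞, 2, 3, 5, 7, 11, 13, 17}.
v=17: a=17^2·(≡11), b=17^3·(≡7) mod 17; (11|17)=-1, (7|17)=-1; (−1)^{2·3·8}·(-1)^3·(-1)^2 = -1.
v=7: a=7^1·(≡4), b=7^2·(≡5) mod 7; (4|7)=+1, (5|7)=-1; (−1)^{1·2·3}·(+1)^2·(-1)^1 = -1.
v=13: a=13^1·(≡1), b=13^2·(≡2) mod 13; (1|13)=+1, (2|13)=-1; (−1)^{1·2·6}·(+1)^2·(-1)^1 = -1.
v=3: a=3^1·(≡2), b=3^0·(≡2) mod 3; (2|3)=-1, (2|3)=-1; (−1)^{1·0·1}·(-1)^0·(-1)^1 = -1.
v=2: v_2(a)=-2, v_2(b)=-14; units ≡ 3, 3 (mod 8); ε·ε+αω+βω = 1·1+-2·1+-14·1 ≡ 1  ⇒  (a,b)_2 = -1.
v=11: a=11^1·(≡9), b=11^2·(≡1) mod 11; (9|11)=+1, (1|11)=+1; (−1)^{1·2·5}·(+1)^2·(+1)^1 = +1.
v=5: a=5^-4·(≡3), b=5^-1·(≡3) mod 5; (3|5)=-1, (3|5)=-1; (−1)^{-4·-1·2}·(-1)^-1·(-1)^-4 = -1.
v=∞: 3003 > 0 and -85 < 0  ⇒  (a,b)_∞ = +1.
Ram(3003, -85) = {2, 3, 5, 7, 13, 17}; no ℚ_2-point on the conic.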